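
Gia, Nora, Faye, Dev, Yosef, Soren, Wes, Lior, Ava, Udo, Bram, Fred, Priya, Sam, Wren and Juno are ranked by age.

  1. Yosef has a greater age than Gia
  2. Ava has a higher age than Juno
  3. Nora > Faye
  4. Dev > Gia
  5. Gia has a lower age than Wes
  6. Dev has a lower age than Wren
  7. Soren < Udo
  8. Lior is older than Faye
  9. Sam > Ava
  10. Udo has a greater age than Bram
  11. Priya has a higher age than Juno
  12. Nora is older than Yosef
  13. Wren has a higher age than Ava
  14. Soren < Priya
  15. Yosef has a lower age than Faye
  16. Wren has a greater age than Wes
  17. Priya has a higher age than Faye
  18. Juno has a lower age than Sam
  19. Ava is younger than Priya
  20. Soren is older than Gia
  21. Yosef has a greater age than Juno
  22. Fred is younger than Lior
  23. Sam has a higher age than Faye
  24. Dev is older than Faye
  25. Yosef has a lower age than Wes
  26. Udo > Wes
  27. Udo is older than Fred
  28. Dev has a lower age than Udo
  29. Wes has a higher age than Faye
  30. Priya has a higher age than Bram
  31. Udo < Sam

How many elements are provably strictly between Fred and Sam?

1

The relations place Fred below Sam. An element lies strictly between them when it is forced above Fred and also forced below Sam.
Above Fred: {Lior, Udo}. Below Sam: {Gia, Bram, Juno, Yosef, Faye, Dev, Soren, Wes, Ava, Udo}.
Intersection: {Udo} — 1.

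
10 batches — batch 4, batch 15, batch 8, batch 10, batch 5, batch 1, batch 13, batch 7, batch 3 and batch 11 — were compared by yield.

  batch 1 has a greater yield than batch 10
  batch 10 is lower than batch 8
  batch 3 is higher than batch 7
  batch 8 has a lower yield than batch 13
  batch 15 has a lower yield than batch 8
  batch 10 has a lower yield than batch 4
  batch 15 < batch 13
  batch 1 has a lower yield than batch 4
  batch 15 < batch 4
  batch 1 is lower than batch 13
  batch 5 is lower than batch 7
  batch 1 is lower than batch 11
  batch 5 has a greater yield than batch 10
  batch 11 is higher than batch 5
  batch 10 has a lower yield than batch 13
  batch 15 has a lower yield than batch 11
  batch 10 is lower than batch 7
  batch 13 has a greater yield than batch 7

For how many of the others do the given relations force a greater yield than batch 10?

8

The elements the relations force above batch 10 are batch 5, batch 1, batch 8, batch 7, batch 11, batch 4, batch 13, batch 3 — no chain reaches any other.
That is 8.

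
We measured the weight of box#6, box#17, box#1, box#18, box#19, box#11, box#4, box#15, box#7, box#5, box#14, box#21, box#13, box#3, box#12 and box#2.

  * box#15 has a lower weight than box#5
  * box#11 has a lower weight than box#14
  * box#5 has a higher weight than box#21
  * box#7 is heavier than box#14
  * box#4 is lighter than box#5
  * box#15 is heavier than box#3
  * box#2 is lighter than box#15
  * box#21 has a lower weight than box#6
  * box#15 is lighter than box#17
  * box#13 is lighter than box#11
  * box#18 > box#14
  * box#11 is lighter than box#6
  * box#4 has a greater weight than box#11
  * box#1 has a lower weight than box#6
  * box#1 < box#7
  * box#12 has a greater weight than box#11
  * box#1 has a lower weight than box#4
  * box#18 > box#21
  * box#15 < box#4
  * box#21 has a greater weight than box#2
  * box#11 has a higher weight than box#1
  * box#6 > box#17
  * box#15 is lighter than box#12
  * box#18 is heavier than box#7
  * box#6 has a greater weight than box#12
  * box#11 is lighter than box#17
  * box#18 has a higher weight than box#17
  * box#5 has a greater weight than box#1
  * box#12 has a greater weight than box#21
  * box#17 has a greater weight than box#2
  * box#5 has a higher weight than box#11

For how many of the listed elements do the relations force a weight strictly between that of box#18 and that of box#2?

3

The relations place box#2 below box#18. An element lies strictly between them when it is forced above box#2 and also forced below box#18.
Above box#2: {box#21, box#15, box#4, box#5, box#17, box#12, box#6}. Below box#18: {box#3, box#1, box#13, box#21, box#11, box#15, box#14, box#7, box#17}.
Intersection: {box#21, box#15, box#17} — 3.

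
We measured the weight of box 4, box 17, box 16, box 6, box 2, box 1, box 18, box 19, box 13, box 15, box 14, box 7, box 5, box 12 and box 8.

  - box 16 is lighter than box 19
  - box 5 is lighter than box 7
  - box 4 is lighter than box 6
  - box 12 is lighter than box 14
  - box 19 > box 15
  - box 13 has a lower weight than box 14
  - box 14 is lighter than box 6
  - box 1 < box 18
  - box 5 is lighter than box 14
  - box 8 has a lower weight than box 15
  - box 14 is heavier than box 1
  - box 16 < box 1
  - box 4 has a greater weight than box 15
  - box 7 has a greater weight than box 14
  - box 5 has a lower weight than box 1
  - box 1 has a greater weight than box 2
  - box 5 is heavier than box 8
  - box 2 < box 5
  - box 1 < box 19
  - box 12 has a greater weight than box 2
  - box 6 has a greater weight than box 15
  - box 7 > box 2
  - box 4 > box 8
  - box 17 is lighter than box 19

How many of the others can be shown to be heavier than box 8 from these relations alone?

From box 8 the given relations immediately reach box 15, box 5, box 4.
From those, box 1, box 14, box 19, box 6, box 7 — 8 in total.
From those, box 18 — 9 in total.
Nothing else is reachable above box 8; 9 in all.

9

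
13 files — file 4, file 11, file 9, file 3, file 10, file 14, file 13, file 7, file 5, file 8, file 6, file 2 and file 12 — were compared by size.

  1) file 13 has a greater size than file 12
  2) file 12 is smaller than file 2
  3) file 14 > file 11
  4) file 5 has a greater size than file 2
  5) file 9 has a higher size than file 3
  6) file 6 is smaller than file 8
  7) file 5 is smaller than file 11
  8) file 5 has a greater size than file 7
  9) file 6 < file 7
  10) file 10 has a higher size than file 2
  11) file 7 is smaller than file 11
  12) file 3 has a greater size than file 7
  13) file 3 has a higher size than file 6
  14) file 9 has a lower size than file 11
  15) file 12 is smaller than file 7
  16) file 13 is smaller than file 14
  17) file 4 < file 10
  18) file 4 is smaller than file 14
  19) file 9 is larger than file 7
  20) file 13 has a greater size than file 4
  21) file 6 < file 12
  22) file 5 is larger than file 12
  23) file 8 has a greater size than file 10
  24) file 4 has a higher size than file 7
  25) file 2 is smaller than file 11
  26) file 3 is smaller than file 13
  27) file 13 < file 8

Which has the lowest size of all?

Chaining upward from file 6: directly above it, file 12, file 7, file 3, file 8; then file 2, file 4, file 9, file 5, file 13, file 11; then file 10, file 14.
That covers every other element, and nothing is given below file 6, so file 6 is the lowest size.

file 6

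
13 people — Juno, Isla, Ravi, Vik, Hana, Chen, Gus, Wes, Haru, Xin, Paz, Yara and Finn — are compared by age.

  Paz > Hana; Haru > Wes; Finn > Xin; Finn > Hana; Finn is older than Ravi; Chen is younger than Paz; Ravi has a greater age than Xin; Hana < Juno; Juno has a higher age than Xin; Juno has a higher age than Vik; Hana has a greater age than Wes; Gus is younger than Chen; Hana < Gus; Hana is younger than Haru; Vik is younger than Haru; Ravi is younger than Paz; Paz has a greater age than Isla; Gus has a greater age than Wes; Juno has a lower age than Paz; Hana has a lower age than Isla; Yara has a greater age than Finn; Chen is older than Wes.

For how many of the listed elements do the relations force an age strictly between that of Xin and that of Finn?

Chaining upward from Xin reaches: Ravi, Juno, Paz, Yara.
Chaining downward from Finn reaches: Wes, Ravi, Hana.
Strictly between Xin and Finn are those in both lists: Ravi — 1 element.

1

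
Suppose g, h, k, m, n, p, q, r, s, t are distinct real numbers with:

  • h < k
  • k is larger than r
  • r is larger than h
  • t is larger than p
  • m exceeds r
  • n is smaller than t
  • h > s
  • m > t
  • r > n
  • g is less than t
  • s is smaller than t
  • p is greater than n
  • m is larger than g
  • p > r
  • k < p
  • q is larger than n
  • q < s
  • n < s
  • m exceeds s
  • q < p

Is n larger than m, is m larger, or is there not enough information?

m

Chaining the given relations: n < q < s < h < r < p < t < m.
So m is larger.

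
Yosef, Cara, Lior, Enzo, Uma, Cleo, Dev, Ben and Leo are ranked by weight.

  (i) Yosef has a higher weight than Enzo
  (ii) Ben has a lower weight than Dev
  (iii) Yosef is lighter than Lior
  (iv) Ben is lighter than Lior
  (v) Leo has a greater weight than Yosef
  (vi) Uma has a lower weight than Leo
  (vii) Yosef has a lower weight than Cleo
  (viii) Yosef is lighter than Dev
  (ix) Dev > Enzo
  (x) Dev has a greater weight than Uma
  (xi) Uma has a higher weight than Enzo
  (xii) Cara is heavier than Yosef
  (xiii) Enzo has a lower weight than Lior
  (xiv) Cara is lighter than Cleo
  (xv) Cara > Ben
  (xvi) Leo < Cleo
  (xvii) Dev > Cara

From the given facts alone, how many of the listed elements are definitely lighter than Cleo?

The elements the relations force below Cleo are Enzo, Yosef, Ben, Uma, Cara, Leo — no chain reaches any other.
That is 6.

6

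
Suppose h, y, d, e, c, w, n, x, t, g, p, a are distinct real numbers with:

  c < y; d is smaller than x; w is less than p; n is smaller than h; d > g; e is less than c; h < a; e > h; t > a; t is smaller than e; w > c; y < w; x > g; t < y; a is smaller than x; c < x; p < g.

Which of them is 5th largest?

Chaining the given pairs: n < h < a < t < e < c < y < w < p < g < d < x.
Counting 5 from the largest end gives w.

w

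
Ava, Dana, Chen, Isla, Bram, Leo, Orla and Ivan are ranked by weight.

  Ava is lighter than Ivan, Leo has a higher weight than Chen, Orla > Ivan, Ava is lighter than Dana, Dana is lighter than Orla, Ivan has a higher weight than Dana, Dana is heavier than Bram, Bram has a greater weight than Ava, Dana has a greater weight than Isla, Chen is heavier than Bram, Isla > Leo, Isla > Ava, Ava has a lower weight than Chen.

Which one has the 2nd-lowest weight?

Bram

Chaining the given pairs: Ava < Bram < Chen < Leo < Isla < Dana < Ivan < Orla.
Counting 2 from the smallest end gives Bram.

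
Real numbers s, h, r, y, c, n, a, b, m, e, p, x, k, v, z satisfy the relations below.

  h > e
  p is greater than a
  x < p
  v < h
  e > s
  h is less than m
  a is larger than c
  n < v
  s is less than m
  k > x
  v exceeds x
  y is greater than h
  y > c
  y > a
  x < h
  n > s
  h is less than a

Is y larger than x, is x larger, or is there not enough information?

Following the relations from x: x < v < h < a < y.
So y is larger.

y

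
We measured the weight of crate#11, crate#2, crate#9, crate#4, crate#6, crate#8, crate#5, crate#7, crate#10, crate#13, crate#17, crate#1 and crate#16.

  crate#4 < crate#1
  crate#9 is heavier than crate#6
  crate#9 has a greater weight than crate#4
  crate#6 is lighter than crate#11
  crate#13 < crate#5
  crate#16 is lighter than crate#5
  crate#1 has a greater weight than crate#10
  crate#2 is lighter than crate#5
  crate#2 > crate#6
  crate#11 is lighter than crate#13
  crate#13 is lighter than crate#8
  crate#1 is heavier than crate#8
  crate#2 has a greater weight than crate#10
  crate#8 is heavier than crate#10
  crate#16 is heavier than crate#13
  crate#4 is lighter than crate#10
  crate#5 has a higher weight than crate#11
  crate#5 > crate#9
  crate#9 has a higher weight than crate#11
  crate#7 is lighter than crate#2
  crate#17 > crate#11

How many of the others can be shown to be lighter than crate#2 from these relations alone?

The elements the relations force below crate#2 are crate#6, crate#7, crate#4, crate#10 — no chain reaches any other.
That is 4.

4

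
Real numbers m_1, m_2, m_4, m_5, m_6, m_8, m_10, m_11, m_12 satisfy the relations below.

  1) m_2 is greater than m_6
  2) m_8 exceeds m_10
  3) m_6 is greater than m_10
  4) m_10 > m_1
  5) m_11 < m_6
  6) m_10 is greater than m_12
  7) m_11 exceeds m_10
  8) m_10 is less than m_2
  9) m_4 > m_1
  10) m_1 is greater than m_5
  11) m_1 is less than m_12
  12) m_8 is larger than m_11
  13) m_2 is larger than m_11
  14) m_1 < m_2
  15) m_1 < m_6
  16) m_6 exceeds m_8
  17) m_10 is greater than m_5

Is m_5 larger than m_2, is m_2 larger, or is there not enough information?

m_2

m_5 < m_1 and m_1 < m_12 give m_5 < m_12.
Then m_12 < m_10 extends the chain to m_10.
With m_10 < m_11: m_5 < m_1 < m_12 < m_10 < m_11.
With m_11 < m_6: m_5 < m_1 < m_12 < m_10 < m_11 < m_6.
With m_6 < m_2: m_5 < m_1 < m_12 < m_10 < m_11 < m_6 < m_2.
So m_2 is larger.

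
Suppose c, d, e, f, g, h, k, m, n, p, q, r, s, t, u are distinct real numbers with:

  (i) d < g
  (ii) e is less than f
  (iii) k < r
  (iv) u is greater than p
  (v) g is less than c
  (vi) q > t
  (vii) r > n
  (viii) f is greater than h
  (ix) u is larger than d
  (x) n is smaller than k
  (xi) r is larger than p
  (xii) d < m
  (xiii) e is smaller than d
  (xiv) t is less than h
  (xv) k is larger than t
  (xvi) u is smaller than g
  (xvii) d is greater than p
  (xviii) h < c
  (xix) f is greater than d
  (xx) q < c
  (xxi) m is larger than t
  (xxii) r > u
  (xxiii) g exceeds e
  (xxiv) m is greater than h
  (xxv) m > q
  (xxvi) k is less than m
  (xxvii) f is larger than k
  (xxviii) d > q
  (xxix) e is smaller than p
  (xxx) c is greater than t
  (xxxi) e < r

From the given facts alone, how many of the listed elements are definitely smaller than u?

The elements the relations force below u are e, t, q, p, d — no chain reaches any other.
That is 5.

5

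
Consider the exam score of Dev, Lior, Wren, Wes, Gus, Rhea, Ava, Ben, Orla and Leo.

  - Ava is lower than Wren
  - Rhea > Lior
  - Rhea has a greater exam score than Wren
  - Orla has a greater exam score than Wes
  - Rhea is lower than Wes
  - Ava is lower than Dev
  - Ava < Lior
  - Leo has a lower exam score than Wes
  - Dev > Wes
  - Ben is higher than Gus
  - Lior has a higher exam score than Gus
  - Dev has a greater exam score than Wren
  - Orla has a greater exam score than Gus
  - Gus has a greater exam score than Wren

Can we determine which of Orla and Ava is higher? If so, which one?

Ava < Wren and Wren < Gus give Ava < Gus.
Then Gus < Lior extends the chain to Lior.
With Lior < Rhea: Ava < Wren < Gus < Lior < Rhea.
Then Rhea < Wes extends the chain to Wes.
With Wes < Orla: Ava < Wren < Gus < Lior < Rhea < Wes < Orla.
So Orla is higher.

Orla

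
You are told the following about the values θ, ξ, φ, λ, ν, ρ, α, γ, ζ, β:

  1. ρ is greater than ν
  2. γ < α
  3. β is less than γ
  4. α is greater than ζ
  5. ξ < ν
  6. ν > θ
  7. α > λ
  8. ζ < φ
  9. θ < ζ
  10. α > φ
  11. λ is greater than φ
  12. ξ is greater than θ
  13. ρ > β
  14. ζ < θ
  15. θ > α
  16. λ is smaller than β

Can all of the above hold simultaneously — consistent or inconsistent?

Chaining the given relations yields ζ < φ < λ < β < γ < α < θ, so ζ < θ. But one relation states θ < ζ. These cannot both hold.

inconsistent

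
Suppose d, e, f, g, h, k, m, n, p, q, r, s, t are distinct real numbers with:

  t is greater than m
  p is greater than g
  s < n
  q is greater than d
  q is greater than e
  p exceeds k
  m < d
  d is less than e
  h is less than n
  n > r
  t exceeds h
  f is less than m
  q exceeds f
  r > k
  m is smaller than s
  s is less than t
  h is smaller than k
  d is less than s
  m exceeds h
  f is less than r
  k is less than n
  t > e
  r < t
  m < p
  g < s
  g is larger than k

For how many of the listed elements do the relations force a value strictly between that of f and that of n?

The relations place f below n. An element lies strictly between them when it is forced above f and also forced below n.
Above f: {m, d, s, r, e, p, q, t}. Below n: {h, k, g, m, d, s, r}.
Intersection: {m, d, s, r} — 4.

4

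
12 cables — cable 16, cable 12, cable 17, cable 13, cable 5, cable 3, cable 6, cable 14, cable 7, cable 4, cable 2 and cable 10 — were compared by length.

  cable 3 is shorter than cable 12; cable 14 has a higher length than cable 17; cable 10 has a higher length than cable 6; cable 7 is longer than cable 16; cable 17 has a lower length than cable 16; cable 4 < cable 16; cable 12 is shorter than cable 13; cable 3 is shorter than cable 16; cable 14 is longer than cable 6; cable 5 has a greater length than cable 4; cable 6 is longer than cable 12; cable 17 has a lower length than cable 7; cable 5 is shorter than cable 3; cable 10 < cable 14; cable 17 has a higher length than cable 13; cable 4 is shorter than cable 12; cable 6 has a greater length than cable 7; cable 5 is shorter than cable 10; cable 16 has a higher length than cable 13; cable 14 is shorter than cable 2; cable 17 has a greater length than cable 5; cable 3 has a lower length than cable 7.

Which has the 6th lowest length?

cable 17

Chaining the given pairs: cable 4 < cable 5 < cable 3 < cable 12 < cable 13 < cable 17 < cable 16 < cable 7 < cable 6 < cable 10 < cable 14 < cable 2.
The 6th smallest is cable 17.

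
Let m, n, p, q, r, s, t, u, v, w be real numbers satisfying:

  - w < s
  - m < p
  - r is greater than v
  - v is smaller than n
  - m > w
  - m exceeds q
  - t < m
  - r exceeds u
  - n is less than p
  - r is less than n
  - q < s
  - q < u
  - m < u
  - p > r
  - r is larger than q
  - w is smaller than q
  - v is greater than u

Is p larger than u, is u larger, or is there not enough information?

Following the relations from u: u < v < r < n < p.
So p is larger.

p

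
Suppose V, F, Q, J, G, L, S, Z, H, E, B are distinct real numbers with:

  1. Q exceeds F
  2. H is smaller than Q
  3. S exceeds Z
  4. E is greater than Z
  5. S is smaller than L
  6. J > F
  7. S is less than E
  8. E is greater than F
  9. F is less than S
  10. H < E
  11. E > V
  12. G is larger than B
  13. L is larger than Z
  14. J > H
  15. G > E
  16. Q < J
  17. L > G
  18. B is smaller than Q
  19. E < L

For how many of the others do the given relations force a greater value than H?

5

Directly above H: E, Q, J.
One step further: G, L (5 so far).
Nothing else is reachable above H; 5 in all.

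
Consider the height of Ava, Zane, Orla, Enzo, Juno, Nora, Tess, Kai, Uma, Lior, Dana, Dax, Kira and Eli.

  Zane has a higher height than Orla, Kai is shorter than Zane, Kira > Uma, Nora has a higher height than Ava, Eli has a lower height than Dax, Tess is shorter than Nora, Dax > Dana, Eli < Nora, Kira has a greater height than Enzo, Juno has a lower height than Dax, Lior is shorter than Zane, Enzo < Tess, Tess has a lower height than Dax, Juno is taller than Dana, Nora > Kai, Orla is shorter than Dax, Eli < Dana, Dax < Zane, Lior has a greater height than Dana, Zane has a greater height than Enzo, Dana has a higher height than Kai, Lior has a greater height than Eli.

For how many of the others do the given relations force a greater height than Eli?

6

Directly above Eli: Dana, Lior, Nora, Dax.
One step further: Juno, Zane (6 so far).
No other element is forced above Eli by the given relations, so the count is 6.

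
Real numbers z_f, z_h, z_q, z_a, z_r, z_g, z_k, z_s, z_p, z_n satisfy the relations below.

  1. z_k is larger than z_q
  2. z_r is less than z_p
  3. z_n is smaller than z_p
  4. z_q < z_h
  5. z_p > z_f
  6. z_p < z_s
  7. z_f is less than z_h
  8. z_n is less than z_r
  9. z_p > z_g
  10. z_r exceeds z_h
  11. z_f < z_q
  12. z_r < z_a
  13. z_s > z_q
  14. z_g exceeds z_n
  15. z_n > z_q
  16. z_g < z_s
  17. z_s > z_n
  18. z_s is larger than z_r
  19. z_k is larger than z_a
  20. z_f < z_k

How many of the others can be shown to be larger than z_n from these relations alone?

6

From z_n the given relations immediately reach z_r, z_g, z_p, z_s.
From those, z_a — 5 in total.
From those, z_k — 6 in total.
Nothing else is reachable above z_n; 6 in all.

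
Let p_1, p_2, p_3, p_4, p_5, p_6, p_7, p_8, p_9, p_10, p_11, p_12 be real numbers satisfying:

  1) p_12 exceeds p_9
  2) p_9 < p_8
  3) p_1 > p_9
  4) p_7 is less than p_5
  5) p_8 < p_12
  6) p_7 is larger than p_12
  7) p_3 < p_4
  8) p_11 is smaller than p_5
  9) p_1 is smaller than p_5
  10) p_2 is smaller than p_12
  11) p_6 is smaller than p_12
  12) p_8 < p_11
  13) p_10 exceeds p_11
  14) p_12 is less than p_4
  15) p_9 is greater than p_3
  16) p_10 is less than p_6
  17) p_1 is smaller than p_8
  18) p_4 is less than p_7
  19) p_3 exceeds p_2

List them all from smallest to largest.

p_2 < p_3 < p_9 < p_1 < p_8 < p_11 < p_10 < p_6 < p_12 < p_4 < p_7 < p_5

Nothing is placed below p_2, so it is least; from there p_2 < p_3; p_3 < p_9; p_9 < p_1; p_1 < p_8; p_8 < p_11; p_11 < p_10; p_10 < p_6; p_6 < p_12; p_12 < p_4; p_4 < p_7; p_7 < p_5, each given directly.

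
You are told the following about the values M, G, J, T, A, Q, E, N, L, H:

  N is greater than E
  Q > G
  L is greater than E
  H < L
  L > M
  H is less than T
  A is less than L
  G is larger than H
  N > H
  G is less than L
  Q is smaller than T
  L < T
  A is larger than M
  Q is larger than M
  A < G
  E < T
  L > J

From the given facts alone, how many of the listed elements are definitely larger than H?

Directly above H: G, L, N, T.
One step further: Q (5 so far).
Nothing else is reachable above H; 5 in all.

5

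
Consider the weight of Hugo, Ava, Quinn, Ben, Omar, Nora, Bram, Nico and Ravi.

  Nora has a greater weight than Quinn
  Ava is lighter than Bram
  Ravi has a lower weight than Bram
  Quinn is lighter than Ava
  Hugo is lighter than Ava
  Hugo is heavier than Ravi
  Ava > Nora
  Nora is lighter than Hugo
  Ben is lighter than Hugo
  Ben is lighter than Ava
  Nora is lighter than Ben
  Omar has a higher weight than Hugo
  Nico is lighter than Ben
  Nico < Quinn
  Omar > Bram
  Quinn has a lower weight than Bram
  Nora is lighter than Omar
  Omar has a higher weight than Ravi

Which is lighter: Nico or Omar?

Nico < Quinn < Nora < Ben < Hugo < Ava < Bram < Omar, by transitivity through Quinn, Nora, Ben, Hugo, Ava, Bram.
So Nico < Omar; Nico is the lighter of the two.

Nico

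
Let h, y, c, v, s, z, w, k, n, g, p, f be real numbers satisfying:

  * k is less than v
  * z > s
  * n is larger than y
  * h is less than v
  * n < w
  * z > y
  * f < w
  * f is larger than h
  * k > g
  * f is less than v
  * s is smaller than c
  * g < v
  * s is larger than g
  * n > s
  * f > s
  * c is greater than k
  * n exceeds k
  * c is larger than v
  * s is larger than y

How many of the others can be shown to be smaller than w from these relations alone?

7

Directly below w: n, f.
One step further: y, h, k, s (6 so far).
One step further: g (7 so far).
No other element is forced below w by the given relations, so the count is 7.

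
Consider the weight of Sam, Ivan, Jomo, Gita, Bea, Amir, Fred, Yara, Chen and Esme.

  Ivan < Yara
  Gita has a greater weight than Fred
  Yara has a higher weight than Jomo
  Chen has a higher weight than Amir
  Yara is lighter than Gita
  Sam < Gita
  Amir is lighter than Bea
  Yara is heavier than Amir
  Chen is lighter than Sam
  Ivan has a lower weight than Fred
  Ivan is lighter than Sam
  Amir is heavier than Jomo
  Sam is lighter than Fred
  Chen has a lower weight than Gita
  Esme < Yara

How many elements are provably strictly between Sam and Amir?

Chaining upward from Amir reaches: Chen, Bea, Yara, Fred, Gita.
Chaining downward from Sam reaches: Jomo, Chen, Ivan.
Strictly between Amir and Sam are those in both lists: Chen — 1 element.

1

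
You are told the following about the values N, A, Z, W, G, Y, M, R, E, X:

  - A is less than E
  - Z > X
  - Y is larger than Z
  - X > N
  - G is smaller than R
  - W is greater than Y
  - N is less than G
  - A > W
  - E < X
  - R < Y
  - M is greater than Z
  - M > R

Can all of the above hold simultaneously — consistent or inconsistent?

inconsistent

Chaining the given relations yields Y < W < A < E < X < Z, so Y < Z. But one relation states Z < Y. These cannot both hold.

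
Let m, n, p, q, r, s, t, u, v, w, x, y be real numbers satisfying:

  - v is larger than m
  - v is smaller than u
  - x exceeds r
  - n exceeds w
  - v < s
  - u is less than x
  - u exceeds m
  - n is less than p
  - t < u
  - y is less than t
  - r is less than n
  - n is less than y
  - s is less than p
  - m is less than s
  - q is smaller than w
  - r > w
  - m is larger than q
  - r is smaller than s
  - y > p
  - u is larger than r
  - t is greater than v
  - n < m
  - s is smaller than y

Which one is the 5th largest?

p

Chaining the given pairs: q < w < r < n < m < v < s < p < y < t < u < x.
Counting 5 from the largest end gives p.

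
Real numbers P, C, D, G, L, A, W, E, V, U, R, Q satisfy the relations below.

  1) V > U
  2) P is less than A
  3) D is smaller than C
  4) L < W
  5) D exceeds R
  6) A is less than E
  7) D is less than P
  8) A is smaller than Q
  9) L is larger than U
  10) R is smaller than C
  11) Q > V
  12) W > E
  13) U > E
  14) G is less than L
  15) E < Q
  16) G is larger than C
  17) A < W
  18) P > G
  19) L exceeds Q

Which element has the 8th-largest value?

P

Chaining the given pairs: R < D < C < G < P < A < E < U < V < Q < L < W.
The 8th largest is P.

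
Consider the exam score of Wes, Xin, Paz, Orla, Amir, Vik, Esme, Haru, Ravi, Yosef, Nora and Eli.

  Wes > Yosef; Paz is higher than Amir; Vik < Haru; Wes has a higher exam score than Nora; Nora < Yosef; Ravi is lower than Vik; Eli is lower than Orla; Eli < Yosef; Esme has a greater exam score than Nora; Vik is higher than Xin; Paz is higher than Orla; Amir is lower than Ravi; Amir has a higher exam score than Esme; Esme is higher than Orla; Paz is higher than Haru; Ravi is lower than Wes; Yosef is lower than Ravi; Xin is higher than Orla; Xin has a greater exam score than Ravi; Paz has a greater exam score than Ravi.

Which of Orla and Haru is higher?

Haru

The relevant relations are Orla < Esme; Esme < Amir; Amir < Ravi; Ravi < Xin; Xin < Vik; Vik < Haru.
Together: Orla < Esme < Amir < Ravi < Xin < Vik < Haru.
So Orla < Haru; Haru is the higher of the two.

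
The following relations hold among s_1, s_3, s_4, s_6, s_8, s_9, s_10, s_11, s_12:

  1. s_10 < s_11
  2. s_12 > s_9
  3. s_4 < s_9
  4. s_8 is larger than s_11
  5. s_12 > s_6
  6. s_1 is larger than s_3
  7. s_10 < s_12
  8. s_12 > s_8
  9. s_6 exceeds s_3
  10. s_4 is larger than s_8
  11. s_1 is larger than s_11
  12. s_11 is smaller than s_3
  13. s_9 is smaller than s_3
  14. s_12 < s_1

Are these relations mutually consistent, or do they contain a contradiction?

The single ordering s_10 < s_11 < s_8 < s_4 < s_9 < s_3 < s_6 < s_12 < s_1 satisfies every listed relation, so no contradiction arises.

consistent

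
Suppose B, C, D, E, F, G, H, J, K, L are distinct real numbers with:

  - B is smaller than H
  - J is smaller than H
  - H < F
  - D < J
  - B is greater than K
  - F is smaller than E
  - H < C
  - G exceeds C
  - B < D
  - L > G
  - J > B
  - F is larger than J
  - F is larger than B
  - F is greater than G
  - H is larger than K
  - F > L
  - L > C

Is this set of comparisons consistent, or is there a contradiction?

consistent

The single ordering K < B < D < J < H < C < G < L < F < E satisfies every listed relation, so no contradiction arises.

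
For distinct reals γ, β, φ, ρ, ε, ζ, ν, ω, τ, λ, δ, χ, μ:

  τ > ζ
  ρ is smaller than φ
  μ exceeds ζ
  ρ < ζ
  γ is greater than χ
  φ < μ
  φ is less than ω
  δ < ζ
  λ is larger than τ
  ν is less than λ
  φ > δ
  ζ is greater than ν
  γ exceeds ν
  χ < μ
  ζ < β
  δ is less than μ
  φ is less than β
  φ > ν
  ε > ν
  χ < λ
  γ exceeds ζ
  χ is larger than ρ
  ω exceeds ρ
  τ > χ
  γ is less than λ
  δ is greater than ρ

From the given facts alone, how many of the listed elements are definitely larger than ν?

From ν the given relations immediately reach ζ, φ, ε, γ, λ.
From those, τ, β, ω, μ — 9 in total.
Nothing else is reachable above ν; 9 in all.

9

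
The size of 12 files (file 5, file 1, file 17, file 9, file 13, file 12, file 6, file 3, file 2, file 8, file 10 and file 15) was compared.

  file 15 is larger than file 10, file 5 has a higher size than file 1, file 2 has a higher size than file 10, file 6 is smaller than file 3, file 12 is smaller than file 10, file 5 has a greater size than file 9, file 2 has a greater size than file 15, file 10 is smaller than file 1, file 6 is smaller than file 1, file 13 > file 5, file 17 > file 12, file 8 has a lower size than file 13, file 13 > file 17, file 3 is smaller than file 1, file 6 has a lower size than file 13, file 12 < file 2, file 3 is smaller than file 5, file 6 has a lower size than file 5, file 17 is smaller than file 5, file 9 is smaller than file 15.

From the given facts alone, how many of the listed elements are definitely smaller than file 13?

The elements the relations force below file 13 are file 6, file 9, file 8, file 12, file 10, file 3, file 1, file 17, file 5 — no chain reaches any other.
That is 9.

9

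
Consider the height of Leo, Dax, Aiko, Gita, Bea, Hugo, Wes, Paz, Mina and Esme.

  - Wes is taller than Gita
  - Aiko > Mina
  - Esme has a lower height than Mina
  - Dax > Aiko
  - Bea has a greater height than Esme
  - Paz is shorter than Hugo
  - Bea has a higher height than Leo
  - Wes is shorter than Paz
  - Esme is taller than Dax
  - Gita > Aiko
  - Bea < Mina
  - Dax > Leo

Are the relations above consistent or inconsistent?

inconsistent

Chaining the given relations yields Dax < Esme < Bea < Mina < Aiko, so Dax < Aiko. But one relation states Aiko < Dax. These cannot both hold.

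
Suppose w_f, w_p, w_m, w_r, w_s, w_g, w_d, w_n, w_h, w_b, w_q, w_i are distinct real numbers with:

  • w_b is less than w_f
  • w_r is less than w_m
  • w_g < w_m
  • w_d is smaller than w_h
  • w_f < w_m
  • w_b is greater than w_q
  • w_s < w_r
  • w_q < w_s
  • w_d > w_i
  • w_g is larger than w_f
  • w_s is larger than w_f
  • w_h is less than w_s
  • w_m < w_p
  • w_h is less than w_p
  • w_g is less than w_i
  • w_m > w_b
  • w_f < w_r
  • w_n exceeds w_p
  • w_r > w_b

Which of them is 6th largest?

w_h

Chaining the given pairs: w_q < w_b < w_f < w_g < w_i < w_d < w_h < w_s < w_r < w_m < w_p < w_n.
Counting 6 from the largest end gives w_h.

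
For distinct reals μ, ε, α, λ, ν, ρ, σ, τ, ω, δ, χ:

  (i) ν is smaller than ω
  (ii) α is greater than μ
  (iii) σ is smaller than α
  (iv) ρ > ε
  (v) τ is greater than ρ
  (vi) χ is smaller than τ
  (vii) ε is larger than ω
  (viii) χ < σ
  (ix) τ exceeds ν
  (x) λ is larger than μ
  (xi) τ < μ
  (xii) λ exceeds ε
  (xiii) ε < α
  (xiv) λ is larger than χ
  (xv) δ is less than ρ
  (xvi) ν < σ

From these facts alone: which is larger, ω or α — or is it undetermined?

α

The relevant relations are ω < ε; ε < ρ; ρ < τ; τ < μ; μ < α.
Together: ω < ε < ρ < τ < μ < α.
So α is larger.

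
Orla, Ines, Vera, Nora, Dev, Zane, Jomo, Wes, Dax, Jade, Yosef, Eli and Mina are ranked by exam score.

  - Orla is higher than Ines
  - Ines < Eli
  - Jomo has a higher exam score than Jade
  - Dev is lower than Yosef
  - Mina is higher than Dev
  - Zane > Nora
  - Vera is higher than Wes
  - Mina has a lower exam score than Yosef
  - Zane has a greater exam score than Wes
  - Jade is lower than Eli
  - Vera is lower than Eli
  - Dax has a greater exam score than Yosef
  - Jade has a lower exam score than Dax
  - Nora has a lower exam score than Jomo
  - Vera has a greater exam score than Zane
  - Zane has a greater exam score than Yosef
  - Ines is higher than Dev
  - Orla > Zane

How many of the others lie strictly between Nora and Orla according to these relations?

The relations place Nora below Orla. An element lies strictly between them when it is forced above Nora and also forced below Orla.
Above Nora: {Zane, Vera, Jomo, Eli}. Below Orla: {Wes, Dev, Mina, Ines, Yosef, Zane}.
Intersection: {Zane} — 1.

1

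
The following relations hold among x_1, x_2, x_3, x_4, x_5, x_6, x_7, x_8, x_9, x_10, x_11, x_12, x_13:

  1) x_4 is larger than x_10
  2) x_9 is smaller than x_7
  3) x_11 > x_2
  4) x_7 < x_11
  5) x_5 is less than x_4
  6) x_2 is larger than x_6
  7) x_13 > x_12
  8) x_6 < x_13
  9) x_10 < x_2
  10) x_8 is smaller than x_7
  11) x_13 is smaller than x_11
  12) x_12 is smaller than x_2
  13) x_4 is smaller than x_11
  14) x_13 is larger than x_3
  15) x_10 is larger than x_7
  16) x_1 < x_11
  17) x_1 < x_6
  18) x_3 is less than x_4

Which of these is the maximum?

Chaining downward from x_11: directly below it, x_1, x_13, x_7, x_4, x_2; then x_12, x_3, x_8, x_5, x_6, x_9, x_10.
That covers every other element, and nothing is given above x_11, so x_11 is the maximum.

x_11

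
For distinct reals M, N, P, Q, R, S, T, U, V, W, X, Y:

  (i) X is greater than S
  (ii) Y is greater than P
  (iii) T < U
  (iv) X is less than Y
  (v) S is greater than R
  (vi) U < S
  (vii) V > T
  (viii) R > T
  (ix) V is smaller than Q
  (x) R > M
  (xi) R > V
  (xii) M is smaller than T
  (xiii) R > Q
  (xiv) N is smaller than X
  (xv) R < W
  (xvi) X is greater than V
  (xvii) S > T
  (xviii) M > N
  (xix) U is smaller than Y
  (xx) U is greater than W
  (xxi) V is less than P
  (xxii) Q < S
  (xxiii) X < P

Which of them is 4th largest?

S

The consecutive relations fix a unique order: N < M < T < V < Q < R < W < U < S < X < P < Y.
The 4th largest is S.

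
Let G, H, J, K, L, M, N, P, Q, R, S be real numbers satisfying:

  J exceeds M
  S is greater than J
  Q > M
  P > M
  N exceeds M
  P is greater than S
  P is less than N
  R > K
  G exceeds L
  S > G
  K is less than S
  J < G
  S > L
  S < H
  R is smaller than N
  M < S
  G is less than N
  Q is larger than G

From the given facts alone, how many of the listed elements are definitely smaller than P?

The elements the relations force below P are K, M, J, L, G, S — no chain reaches any other.
That is 6.

6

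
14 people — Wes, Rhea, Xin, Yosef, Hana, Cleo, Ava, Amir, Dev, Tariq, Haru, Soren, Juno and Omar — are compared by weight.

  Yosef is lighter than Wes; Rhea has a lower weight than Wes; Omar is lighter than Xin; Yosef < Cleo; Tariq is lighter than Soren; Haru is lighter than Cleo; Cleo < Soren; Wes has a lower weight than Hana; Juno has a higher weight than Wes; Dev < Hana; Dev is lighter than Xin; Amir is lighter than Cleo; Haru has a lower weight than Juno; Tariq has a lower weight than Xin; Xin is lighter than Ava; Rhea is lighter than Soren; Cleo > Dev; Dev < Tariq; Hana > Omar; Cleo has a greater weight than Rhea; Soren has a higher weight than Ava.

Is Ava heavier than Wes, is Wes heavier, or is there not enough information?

undetermined

Following every chain through Wes: above Wes we get Hana, Juno; below Wes we get Yosef, Rhea.
Ava is not reached, and no chain runs the other way from Ava to Wes.
So the given relations leave the order of Wes and Ava undetermined.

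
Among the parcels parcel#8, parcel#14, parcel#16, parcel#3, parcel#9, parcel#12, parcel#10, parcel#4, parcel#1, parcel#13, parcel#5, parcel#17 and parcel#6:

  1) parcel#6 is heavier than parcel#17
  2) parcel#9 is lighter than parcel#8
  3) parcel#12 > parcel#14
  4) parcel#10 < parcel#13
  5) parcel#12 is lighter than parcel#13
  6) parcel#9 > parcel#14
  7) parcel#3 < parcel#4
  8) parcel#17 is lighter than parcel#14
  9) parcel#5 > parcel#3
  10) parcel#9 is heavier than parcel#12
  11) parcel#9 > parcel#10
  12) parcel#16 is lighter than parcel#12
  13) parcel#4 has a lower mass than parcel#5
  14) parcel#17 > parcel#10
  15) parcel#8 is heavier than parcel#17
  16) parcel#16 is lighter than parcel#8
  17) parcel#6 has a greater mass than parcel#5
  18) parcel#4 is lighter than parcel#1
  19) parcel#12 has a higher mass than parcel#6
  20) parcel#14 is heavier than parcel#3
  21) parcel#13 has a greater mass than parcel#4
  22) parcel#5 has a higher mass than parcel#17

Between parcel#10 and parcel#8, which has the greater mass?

Following the relations from parcel#10: parcel#10 < parcel#17 < parcel#5 < parcel#6 < parcel#12 < parcel#9 < parcel#8.
So parcel#10 < parcel#8; parcel#8 is the heavier of the two.

parcel#8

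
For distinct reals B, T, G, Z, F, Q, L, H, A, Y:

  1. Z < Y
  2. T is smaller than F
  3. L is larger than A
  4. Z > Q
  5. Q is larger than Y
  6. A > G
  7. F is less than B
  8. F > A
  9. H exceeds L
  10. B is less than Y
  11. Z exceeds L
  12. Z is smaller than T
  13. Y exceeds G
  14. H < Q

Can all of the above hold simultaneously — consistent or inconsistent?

inconsistent

We have Y < Q stated directly, yet also Q < Z < T < F < B < Y by chaining the others — so Q < Y. Contradiction.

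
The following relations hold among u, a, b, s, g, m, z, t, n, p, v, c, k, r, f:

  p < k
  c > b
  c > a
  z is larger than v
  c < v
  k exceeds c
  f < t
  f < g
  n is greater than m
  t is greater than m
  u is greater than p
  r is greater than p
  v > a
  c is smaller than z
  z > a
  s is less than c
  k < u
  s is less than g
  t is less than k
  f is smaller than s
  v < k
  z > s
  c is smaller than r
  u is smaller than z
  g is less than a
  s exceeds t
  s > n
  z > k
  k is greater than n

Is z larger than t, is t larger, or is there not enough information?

z

t < s and s < g give t < g.
With g < a: t < s < g < a.
With a < c: t < s < g < a < c.
With c < v: t < s < g < a < c < v.
Then v < k extends the chain to k.
With k < u: t < s < g < a < c < v < k < u.
Then u < z extends the chain to z.
So z is larger.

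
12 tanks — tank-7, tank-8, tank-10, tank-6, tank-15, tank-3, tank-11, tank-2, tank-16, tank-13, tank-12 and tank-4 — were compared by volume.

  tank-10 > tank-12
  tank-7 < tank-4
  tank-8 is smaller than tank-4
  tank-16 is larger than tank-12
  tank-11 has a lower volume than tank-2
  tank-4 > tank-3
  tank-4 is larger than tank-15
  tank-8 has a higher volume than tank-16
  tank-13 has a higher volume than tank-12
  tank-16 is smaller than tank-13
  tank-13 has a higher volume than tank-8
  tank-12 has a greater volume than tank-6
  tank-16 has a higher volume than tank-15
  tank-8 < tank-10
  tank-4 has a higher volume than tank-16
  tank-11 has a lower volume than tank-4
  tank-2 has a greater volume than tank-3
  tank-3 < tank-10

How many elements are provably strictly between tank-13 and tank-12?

2

The relations place tank-12 below tank-13. An element lies strictly between them when it is forced above tank-12 and also forced below tank-13.
Above tank-12: {tank-16, tank-8, tank-4, tank-10}. Below tank-13: {tank-6, tank-15, tank-16, tank-8}.
Intersection: {tank-16, tank-8} — 2.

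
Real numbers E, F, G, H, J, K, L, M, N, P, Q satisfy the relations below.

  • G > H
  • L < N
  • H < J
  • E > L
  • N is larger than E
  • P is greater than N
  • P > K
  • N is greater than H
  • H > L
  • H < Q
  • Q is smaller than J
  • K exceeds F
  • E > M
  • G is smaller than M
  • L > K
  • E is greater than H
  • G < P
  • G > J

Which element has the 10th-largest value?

Piecing the relations together gives one ordering: F < K < L < H < Q < J < G < M < E < N < P.
Counting 10 from the largest end gives K.

K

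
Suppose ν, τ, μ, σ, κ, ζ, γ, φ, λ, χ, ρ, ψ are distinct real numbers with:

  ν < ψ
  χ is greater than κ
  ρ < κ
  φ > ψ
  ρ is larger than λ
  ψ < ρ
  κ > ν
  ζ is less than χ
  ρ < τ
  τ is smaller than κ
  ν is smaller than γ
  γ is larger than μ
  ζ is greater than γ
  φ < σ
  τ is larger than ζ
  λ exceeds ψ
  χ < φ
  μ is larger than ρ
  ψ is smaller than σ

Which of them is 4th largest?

Piecing the relations together gives one ordering: ν < ψ < λ < ρ < μ < γ < ζ < τ < κ < χ < φ < σ.
The 4th largest is κ.

κ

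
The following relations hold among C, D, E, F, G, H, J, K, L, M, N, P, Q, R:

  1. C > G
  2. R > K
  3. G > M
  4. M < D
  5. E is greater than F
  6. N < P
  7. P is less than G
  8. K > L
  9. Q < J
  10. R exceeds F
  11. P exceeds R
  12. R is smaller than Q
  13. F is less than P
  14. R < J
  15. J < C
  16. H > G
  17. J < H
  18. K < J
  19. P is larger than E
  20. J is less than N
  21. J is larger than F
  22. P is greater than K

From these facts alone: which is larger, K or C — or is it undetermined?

Following the relations from K: K < R < Q < J < N < P < G < C.
So C is larger.

C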